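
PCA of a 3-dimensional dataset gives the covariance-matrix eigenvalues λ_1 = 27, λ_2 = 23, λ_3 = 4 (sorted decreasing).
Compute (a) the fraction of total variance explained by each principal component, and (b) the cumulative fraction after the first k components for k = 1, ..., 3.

Step 1 — total variance = trace(Sigma) = Σ λ_i = 27 + 23 + 4 = 54.

Step 2 — fraction explained by component i = λ_i / Σ λ:
  PC1: 27/54 = 0.5
  PC2: 23/54 = 0.4259
  PC3: 4/54 = 0.0741

Step 3 — cumulative fraction after k components = (λ_1 + ... + λ_k) / Σ λ:
  k = 1: 27/54 = 0.5
  k = 2: (27 + 23)/54 = 50/54 = 0.9259
  k = 3: (27 + 23 + 4)/54 = 54/54 = 1

Summary (fraction, with percent):

explained: PC1 0.5 (50%), PC2 0.4259 (42.59%), PC3 0.0741 (7.41%);  cumulative: 0.5, 0.9259, 1


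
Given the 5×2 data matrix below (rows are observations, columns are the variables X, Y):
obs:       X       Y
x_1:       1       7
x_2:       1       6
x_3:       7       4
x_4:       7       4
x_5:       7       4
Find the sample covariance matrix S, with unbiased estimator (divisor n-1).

Step 1 — column means:
  mean(X) = (1 + 1 + 7 + 7 + 7) / 5 = 23/5 = 4.6
  mean(Y) = (7 + 6 + 4 + 4 + 4) / 5 = 25/5 = 5

Step 2 — sample covariance S[i,j] = (1/(n-1)) · Σ_k (x_{k,i} - mean_i) · (x_{k,j} - mean_j), with n-1 = 4.
  S[X,X] = ((-3.6)·(-3.6) + (-3.6)·(-3.6) + (2.4)·(2.4) + (2.4)·(2.4) + (2.4)·(2.4)) / 4 = 43.2/4 = 10.8
  S[X,Y] = ((-3.6)·(2) + (-3.6)·(1) + (2.4)·(-1) + (2.4)·(-1) + (2.4)·(-1)) / 4 = -18/4 = -4.5
  S[Y,Y] = ((2)·(2) + (1)·(1) + (-1)·(-1) + (-1)·(-1) + (-1)·(-1)) / 4 = 8/4 = 2

S is symmetric (S[j,i] = S[i,j]). Assembling:

S = [[10.8, -4.5],
 [-4.5, 2]]


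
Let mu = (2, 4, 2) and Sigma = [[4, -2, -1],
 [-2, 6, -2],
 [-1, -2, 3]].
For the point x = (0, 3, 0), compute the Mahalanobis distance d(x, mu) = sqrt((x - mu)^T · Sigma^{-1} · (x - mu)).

Step 1 — centre the observation: (x - mu) = (-2, -1, -2).

Step 2 — invert Sigma (cofactor / det for 3×3, or solve directly):
  Sigma^{-1} = [[0.4667, 0.2667, 0.3333],
 [0.2667, 0.3667, 0.3333],
 [0.3333, 0.3333, 0.6667]].

Step 3 — form the quadratic (x - mu)^T · Sigma^{-1} · (x - mu):
  Sigma^{-1} · (x - mu) = (-1.8667, -1.5667, -2.3333).
  (x - mu)^T · [Sigma^{-1} · (x - mu)] = (-2)·(-1.8667) + (-1)·(-1.5667) + (-2)·(-2.3333) = 9.9667.

Step 4 — take square root: d = √(9.9667) ≈ 3.157.

d(x, mu) = √(9.9667) ≈ 3.157


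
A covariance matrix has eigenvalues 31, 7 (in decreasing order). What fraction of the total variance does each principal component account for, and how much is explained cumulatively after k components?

Step 1 — total variance = trace(Sigma) = Σ λ_i = 31 + 7 = 38.

Step 2 — fraction explained by component i = λ_i / Σ λ:
  PC1: 31/38 = 0.8158
  PC2: 7/38 = 0.1842

Step 3 — cumulative fraction after k components = (λ_1 + ... + λ_k) / Σ λ:
  k = 1: 31/38 = 0.8158
  k = 2: (31 + 7)/38 = 38/38 = 1

Summary (fraction, with percent):

explained: PC1 0.8158 (81.58%), PC2 0.1842 (18.42%);  cumulative: 0.8158, 1


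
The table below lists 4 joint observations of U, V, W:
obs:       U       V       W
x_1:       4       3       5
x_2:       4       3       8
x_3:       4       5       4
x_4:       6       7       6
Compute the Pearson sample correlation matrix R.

Step 1 — column means:
  mean(U) = (4 + 4 + 4 + 6) / 4 = 18/4 = 4.5
  mean(V) = (3 + 3 + 5 + 7) / 4 = 18/4 = 4.5
  mean(W) = (5 + 8 + 4 + 6) / 4 = 23/4 = 5.75

Step 2 — sample variances and covariances s[i,j] = (1/(n-1)) · Σ_k (x_{k,i} - mean_i) · (x_{k,j} - mean_j), with n-1 = 3:
  s[U,U] = ((-0.5)·(-0.5) + (-0.5)·(-0.5) + (-0.5)·(-0.5) + (1.5)·(1.5)) / 3 = 3/3 = 1
  s[U,V] = ((-0.5)·(-1.5) + (-0.5)·(-1.5) + (-0.5)·(0.5) + (1.5)·(2.5)) / 3 = 5/3 = 1.6667
  s[U,W] = ((-0.5)·(-0.75) + (-0.5)·(2.25) + (-0.5)·(-1.75) + (1.5)·(0.25)) / 3 = 0.5/3 = 0.1667
  s[V,V] = ((-1.5)·(-1.5) + (-1.5)·(-1.5) + (0.5)·(0.5) + (2.5)·(2.5)) / 3 = 11/3 = 3.6667
  s[V,W] = ((-1.5)·(-0.75) + (-1.5)·(2.25) + (0.5)·(-1.75) + (2.5)·(0.25)) / 3 = -2.5/3 = -0.8333
  s[W,W] = ((-0.75)·(-0.75) + (2.25)·(2.25) + (-1.75)·(-1.75) + (0.25)·(0.25)) / 3 = 8.75/3 = 2.9167
  Sample standard deviations s_i = √(s[i,i]):
  s(U) = √(1) = 1
  s(V) = √(3.6667) = 1.9149
  s(W) = √(2.9167) = 1.7078

Step 3 — r_{ij} = s_{ij} / (s_i · s_j):
  r[U,U] = 1 (diagonal).
  r[U,V] = 1.6667 / (1 · 1.9149) = 1.6667 / 1.9149 = 0.8704
  r[U,W] = 0.1667 / (1 · 1.7078) = 0.1667 / 1.7078 = 0.0976
  r[V,V] = 1 (diagonal).
  r[V,W] = -0.8333 / (1.9149 · 1.7078) = -0.8333 / 3.2702 = -0.2548
  r[W,W] = 1 (diagonal).

R is symmetric with unit diagonal. Assembling:

R = [[1, 0.8704, 0.0976],
 [0.8704, 1, -0.2548],
 [0.0976, -0.2548, 1]]


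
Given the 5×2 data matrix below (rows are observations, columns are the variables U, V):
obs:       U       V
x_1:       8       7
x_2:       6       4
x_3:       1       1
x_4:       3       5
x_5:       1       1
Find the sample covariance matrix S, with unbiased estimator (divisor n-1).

Step 1 — column means:
  mean(U) = (8 + 6 + 1 + 3 + 1) / 5 = 19/5 = 3.8
  mean(V) = (7 + 4 + 1 + 5 + 1) / 5 = 18/5 = 3.6

Step 2 — sample covariance S[i,j] = (1/(n-1)) · Σ_k (x_{k,i} - mean_i) · (x_{k,j} - mean_j), with n-1 = 4.
  S[U,U] = ((4.2)·(4.2) + (2.2)·(2.2) + (-2.8)·(-2.8) + (-0.8)·(-0.8) + (-2.8)·(-2.8)) / 4 = 38.8/4 = 9.7
  S[U,V] = ((4.2)·(3.4) + (2.2)·(0.4) + (-2.8)·(-2.6) + (-0.8)·(1.4) + (-2.8)·(-2.6)) / 4 = 28.6/4 = 7.15
  S[V,V] = ((3.4)·(3.4) + (0.4)·(0.4) + (-2.6)·(-2.6) + (1.4)·(1.4) + (-2.6)·(-2.6)) / 4 = 27.2/4 = 6.8

S is symmetric (S[j,i] = S[i,j]). Assembling:

S = [[9.7, 7.15],
 [7.15, 6.8]]


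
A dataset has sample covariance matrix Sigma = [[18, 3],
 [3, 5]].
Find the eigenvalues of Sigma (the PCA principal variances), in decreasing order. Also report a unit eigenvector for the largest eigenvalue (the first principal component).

Step 1 — characteristic polynomial of 2×2 Sigma:
  det(Sigma - λI) = λ² - trace · λ + det = 0.
  trace = 18 + 5 = 23, det = 18·5 - (3)² = 81.
Step 2 — discriminant:
  Δ = trace² - 4·det = 529 - 324 = 205.
Step 3 — eigenvalues:
  λ = (trace ± √Δ)/2 = (23 ± 14.3178)/2,
  λ_1 = 18.6589,  λ_2 = 4.3411.

Step 4 — unit eigenvector for λ_1: solve (Sigma - λ_1 I)v = 0. First row:
  (18 - 18.6589)·v_x + (3)·v_y = 0, i.e. (-0.6589)·v_x + (3)·v_y = 0,
  so v ∝ (b, λ_1 - a) = (3, 0.6589) = u.
  ||u|| = √((3)² + (0.6589)²) = √(9.4342) ≈ 3.0715,
  v_1 = u/||u|| ≈ (0.9767, 0.2145) (||v_1|| = 1).

λ_1 = 18.6589,  λ_2 = 4.3411;  v_1 ≈ (0.9767, 0.2145)


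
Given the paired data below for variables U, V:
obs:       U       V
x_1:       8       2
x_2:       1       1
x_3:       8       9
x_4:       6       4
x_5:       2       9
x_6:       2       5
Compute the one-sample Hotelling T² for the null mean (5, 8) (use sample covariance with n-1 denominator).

Step 1 — sample mean vector:
  mean(U) = (8 + 1 + 8 + 6 + 2 + 2) / 6 = 27/6 = 4.5
  mean(V) = (2 + 1 + 9 + 4 + 9 + 5) / 6 = 30/6 = 5
  x̄ = (4.5, 5),  deviation x̄ - mu_0 = (4.5, 5) - (5, 8) = (-0.5, -3).

Step 2 — sample covariance matrix, S[i,j] = (1/(n-1)) · Σ_k (x_{k,i} - mean_i) · (x_{k,j} - mean_j), divisor n-1 = 5:
  S[U,U] = ((3.5)·(3.5) + (-3.5)·(-3.5) + (3.5)·(3.5) + (1.5)·(1.5) + (-2.5)·(-2.5) + (-2.5)·(-2.5)) / 5 = 51.5/5 = 10.3
  S[U,V] = ((3.5)·(-3) + (-3.5)·(-4) + (3.5)·(4) + (1.5)·(-1) + (-2.5)·(4) + (-2.5)·(0)) / 5 = 6/5 = 1.2
  S[V,V] = ((-3)·(-3) + (-4)·(-4) + (4)·(4) + (-1)·(-1) + (4)·(4) + (0)·(0)) / 5 = 58/5 = 11.6
  S = [[10.3, 1.2],
 [1.2, 11.6]].

Step 3 — invert S. det(S) = 10.3·11.6 - (1.2)² = 118.04.
  S^{-1} = (1/det) · [[d, -b], [-b, a]] = [[0.0983, -0.0102],
 [-0.0102, 0.0873]].

Step 4 — quadratic form (x̄ - mu_0)^T · S^{-1} · (x̄ - mu_0):
  S^{-1} · (x̄ - mu_0) = (-0.0186, -0.2567),
  (x̄ - mu_0)^T · [...] = (-0.5)·(-0.0186) + (-3)·(-0.2567) = 0.7794.

Step 5 — scale by n: T² = 6 · 0.7794 = 4.6764.

T² ≈ 4.6764


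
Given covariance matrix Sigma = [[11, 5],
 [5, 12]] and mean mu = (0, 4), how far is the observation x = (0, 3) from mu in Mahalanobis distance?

Step 1 — centre the observation: (x - mu) = (0, -1).

Step 2 — invert Sigma. det(Sigma) = 11·12 - (5)² = 107.
  Sigma^{-1} = (1/det) · [[d, -b], [-b, a]] = [[0.1121, -0.0467],
 [-0.0467, 0.1028]].

Step 3 — form the quadratic (x - mu)^T · Sigma^{-1} · (x - mu):
  Sigma^{-1} · (x - mu) = (0.0467, -0.1028).
  (x - mu)^T · [Sigma^{-1} · (x - mu)] = (0)·(0.0467) + (-1)·(-0.1028) = 0.1028.

Step 4 — take square root: d = √(0.1028) ≈ 0.3206.

d(x, mu) = √(0.1028) ≈ 0.3206


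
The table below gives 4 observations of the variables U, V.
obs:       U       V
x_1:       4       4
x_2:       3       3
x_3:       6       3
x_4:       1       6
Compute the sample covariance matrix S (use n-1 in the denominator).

Step 1 — column means:
  mean(U) = (4 + 3 + 6 + 1) / 4 = 14/4 = 3.5
  mean(V) = (4 + 3 + 3 + 6) / 4 = 16/4 = 4

Step 2 — sample covariance S[i,j] = (1/(n-1)) · Σ_k (x_{k,i} - mean_i) · (x_{k,j} - mean_j), with n-1 = 3.
  S[U,U] = ((0.5)·(0.5) + (-0.5)·(-0.5) + (2.5)·(2.5) + (-2.5)·(-2.5)) / 3 = 13/3 = 4.3333
  S[U,V] = ((0.5)·(0) + (-0.5)·(-1) + (2.5)·(-1) + (-2.5)·(2)) / 3 = -7/3 = -2.3333
  S[V,V] = ((0)·(0) + (-1)·(-1) + (-1)·(-1) + (2)·(2)) / 3 = 6/3 = 2

S is symmetric (S[j,i] = S[i,j]). Assembling:

S = [[4.3333, -2.3333],
 [-2.3333, 2]]


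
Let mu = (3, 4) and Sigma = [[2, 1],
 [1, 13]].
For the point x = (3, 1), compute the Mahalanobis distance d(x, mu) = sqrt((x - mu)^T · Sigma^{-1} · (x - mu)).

Step 1 — centre the observation: (x - mu) = (0, -3).

Step 2 — invert Sigma. det(Sigma) = 2·13 - (1)² = 25.
  Sigma^{-1} = (1/det) · [[d, -b], [-b, a]] = [[0.52, -0.04],
 [-0.04, 0.08]].

Step 3 — form the quadratic (x - mu)^T · Sigma^{-1} · (x - mu):
  Sigma^{-1} · (x - mu) = (0.12, -0.24).
  (x - mu)^T · [Sigma^{-1} · (x - mu)] = (0)·(0.12) + (-3)·(-0.24) = 0.72.

Step 4 — take square root: d = √(0.72) ≈ 0.8485.

d(x, mu) = √(0.72) ≈ 0.8485


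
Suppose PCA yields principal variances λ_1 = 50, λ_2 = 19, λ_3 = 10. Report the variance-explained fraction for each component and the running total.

Step 1 — total variance = trace(Sigma) = Σ λ_i = 50 + 19 + 10 = 79.

Step 2 — fraction explained by component i = λ_i / Σ λ:
  PC1: 50/79 = 0.6329
  PC2: 19/79 = 0.2405
  PC3: 10/79 = 0.1266

Step 3 — cumulative fraction after k components = (λ_1 + ... + λ_k) / Σ λ:
  k = 1: 50/79 = 0.6329
  k = 2: (50 + 19)/79 = 69/79 = 0.8734
  k = 3: (50 + 19 + 10)/79 = 79/79 = 1

Summary (fraction, with percent):

explained: PC1 0.6329 (63.29%), PC2 0.2405 (24.05%), PC3 0.1266 (12.66%);  cumulative: 0.6329, 0.8734, 1


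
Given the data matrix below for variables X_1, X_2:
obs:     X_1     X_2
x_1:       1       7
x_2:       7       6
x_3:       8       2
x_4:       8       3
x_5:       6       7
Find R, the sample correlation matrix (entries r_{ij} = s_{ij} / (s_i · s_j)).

Step 1 — column means:
  mean(X_1) = (1 + 7 + 8 + 8 + 6) / 5 = 30/5 = 6
  mean(X_2) = (7 + 6 + 2 + 3 + 7) / 5 = 25/5 = 5

Step 2 — sample variances and covariances s[i,j] = (1/(n-1)) · Σ_k (x_{k,i} - mean_i) · (x_{k,j} - mean_j), with n-1 = 4:
  s[X_1,X_1] = ((-5)·(-5) + (1)·(1) + (2)·(2) + (2)·(2) + (0)·(0)) / 4 = 34/4 = 8.5
  s[X_1,X_2] = ((-5)·(2) + (1)·(1) + (2)·(-3) + (2)·(-2) + (0)·(2)) / 4 = -19/4 = -4.75
  s[X_2,X_2] = ((2)·(2) + (1)·(1) + (-3)·(-3) + (-2)·(-2) + (2)·(2)) / 4 = 22/4 = 5.5
  Sample standard deviations s_i = √(s[i,i]):
  s(X_1) = √(8.5) = 2.9155
  s(X_2) = √(5.5) = 2.3452

Step 3 — r_{ij} = s_{ij} / (s_i · s_j):
  r[X_1,X_1] = 1 (diagonal).
  r[X_1,X_2] = -4.75 / (2.9155 · 2.3452) = -4.75 / 6.8374 = -0.6947
  r[X_2,X_2] = 1 (diagonal).

R is symmetric with unit diagonal. Assembling:

R = [[1, -0.6947],
 [-0.6947, 1]]


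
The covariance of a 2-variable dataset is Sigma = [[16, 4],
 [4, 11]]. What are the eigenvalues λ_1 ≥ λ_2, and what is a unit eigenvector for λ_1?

Step 1 — characteristic polynomial of 2×2 Sigma:
  det(Sigma - λI) = λ² - trace · λ + det = 0.
  trace = 16 + 11 = 27, det = 16·11 - (4)² = 160.
Step 2 — discriminant:
  Δ = trace² - 4·det = 729 - 640 = 89.
Step 3 — eigenvalues:
  λ = (trace ± √Δ)/2 = (27 ± 9.434)/2,
  λ_1 = 18.217,  λ_2 = 8.783.

Step 4 — unit eigenvector for λ_1: solve (Sigma - λ_1 I)v = 0. First row:
  (16 - 18.217)·v_x + (4)·v_y = 0, i.e. (-2.217)·v_x + (4)·v_y = 0,
  so v ∝ (b, λ_1 - a) = (4, 2.217) = u.
  ||u|| = √((4)² + (2.217)²) = √(20.915) ≈ 4.5733,
  v_1 = u/||u|| ≈ (0.8746, 0.4848) (||v_1|| = 1).

λ_1 = 18.217,  λ_2 = 8.783;  v_1 ≈ (0.8746, 0.4848)


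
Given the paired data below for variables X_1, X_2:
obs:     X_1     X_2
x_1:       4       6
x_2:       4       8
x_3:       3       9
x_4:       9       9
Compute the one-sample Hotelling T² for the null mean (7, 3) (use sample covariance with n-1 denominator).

Step 1 — sample mean vector:
  mean(X_1) = (4 + 4 + 3 + 9) / 4 = 20/4 = 5
  mean(X_2) = (6 + 8 + 9 + 9) / 4 = 32/4 = 8
  x̄ = (5, 8),  deviation x̄ - mu_0 = (5, 8) - (7, 3) = (-2, 5).

Step 2 — sample covariance matrix, S[i,j] = (1/(n-1)) · Σ_k (x_{k,i} - mean_i) · (x_{k,j} - mean_j), divisor n-1 = 3:
  S[X_1,X_1] = ((-1)·(-1) + (-1)·(-1) + (-2)·(-2) + (4)·(4)) / 3 = 22/3 = 7.3333
  S[X_1,X_2] = ((-1)·(-2) + (-1)·(0) + (-2)·(1) + (4)·(1)) / 3 = 4/3 = 1.3333
  S[X_2,X_2] = ((-2)·(-2) + (0)·(0) + (1)·(1) + (1)·(1)) / 3 = 6/3 = 2
  S = [[7.3333, 1.3333],
 [1.3333, 2]].

Step 3 — invert S. det(S) = 7.3333·2 - (1.3333)² = 12.8889.
  S^{-1} = (1/det) · [[d, -b], [-b, a]] = [[0.1552, -0.1034],
 [-0.1034, 0.569]].

Step 4 — quadratic form (x̄ - mu_0)^T · S^{-1} · (x̄ - mu_0):
  S^{-1} · (x̄ - mu_0) = (-0.8276, 3.0517),
  (x̄ - mu_0)^T · [...] = (-2)·(-0.8276) + (5)·(3.0517) = 16.9138.

Step 5 — scale by n: T² = 4 · 16.9138 = 67.6552.

T² ≈ 67.6552


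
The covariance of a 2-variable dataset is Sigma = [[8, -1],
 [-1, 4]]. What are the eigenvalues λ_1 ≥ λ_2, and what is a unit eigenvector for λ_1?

Step 1 — characteristic polynomial of 2×2 Sigma:
  det(Sigma - λI) = λ² - trace · λ + det = 0.
  trace = 8 + 4 = 12, det = 8·4 - (-1)² = 31.
Step 2 — discriminant:
  Δ = trace² - 4·det = 144 - 124 = 20.
Step 3 — eigenvalues:
  λ = (trace ± √Δ)/2 = (12 ± 4.4721)/2,
  λ_1 = 8.2361,  λ_2 = 3.7639.

Step 4 — unit eigenvector for λ_1: solve (Sigma - λ_1 I)v = 0. First row:
  (8 - 8.2361)·v_x + (-1)·v_y = 0, i.e. (-0.2361)·v_x + (-1)·v_y = 0,
  so v ∝ (b, λ_1 - a) = (-1, 0.2361); multiply by -1 so the first entry is positive: u = (1, -0.2361).
  ||u|| = √((1)² + (-0.2361)²) = √(1.0557) ≈ 1.0275,
  v_1 = u/||u|| ≈ (0.9732, -0.2298) (||v_1|| = 1).

λ_1 = 8.2361,  λ_2 = 3.7639;  v_1 ≈ (0.9732, -0.2298)


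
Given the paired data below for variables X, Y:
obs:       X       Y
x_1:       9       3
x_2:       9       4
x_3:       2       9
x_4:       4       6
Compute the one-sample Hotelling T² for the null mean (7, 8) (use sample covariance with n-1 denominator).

Step 1 — sample mean vector:
  mean(X) = (9 + 9 + 2 + 4) / 4 = 24/4 = 6
  mean(Y) = (3 + 4 + 9 + 6) / 4 = 22/4 = 5.5
  x̄ = (6, 5.5),  deviation x̄ - mu_0 = (6, 5.5) - (7, 8) = (-1, -2.5).

Step 2 — sample covariance matrix, S[i,j] = (1/(n-1)) · Σ_k (x_{k,i} - mean_i) · (x_{k,j} - mean_j), divisor n-1 = 3:
  S[X,X] = ((3)·(3) + (3)·(3) + (-4)·(-4) + (-2)·(-2)) / 3 = 38/3 = 12.6667
  S[X,Y] = ((3)·(-2.5) + (3)·(-1.5) + (-4)·(3.5) + (-2)·(0.5)) / 3 = -27/3 = -9
  S[Y,Y] = ((-2.5)·(-2.5) + (-1.5)·(-1.5) + (3.5)·(3.5) + (0.5)·(0.5)) / 3 = 21/3 = 7
  S = [[12.6667, -9],
 [-9, 7]].

Step 3 — invert S. det(S) = 12.6667·7 - (-9)² = 7.6667.
  S^{-1} = (1/det) · [[d, -b], [-b, a]] = [[0.913, 1.1739],
 [1.1739, 1.6522]].

Step 4 — quadratic form (x̄ - mu_0)^T · S^{-1} · (x̄ - mu_0):
  S^{-1} · (x̄ - mu_0) = (-3.8478, -5.3043),
  (x̄ - mu_0)^T · [...] = (-1)·(-3.8478) + (-2.5)·(-5.3043) = 17.1087.

Step 5 — scale by n: T² = 4 · 17.1087 = 68.4348.

T² ≈ 68.4348


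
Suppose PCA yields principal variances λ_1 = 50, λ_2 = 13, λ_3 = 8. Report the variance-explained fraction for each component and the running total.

Step 1 — total variance = trace(Sigma) = Σ λ_i = 50 + 13 + 8 = 71.

Step 2 — fraction explained by component i = λ_i / Σ λ:
  PC1: 50/71 = 0.7042
  PC2: 13/71 = 0.1831
  PC3: 8/71 = 0.1127

Step 3 — cumulative fraction after k components = (λ_1 + ... + λ_k) / Σ λ:
  k = 1: 50/71 = 0.7042
  k = 2: (50 + 13)/71 = 63/71 = 0.8873
  k = 3: (50 + 13 + 8)/71 = 71/71 = 1

Summary (fraction, with percent):

explained: PC1 0.7042 (70.42%), PC2 0.1831 (18.31%), PC3 0.1127 (11.27%);  cumulative: 0.7042, 0.8873, 1


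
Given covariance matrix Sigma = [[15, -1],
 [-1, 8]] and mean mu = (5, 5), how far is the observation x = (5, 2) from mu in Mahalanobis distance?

Step 1 — centre the observation: (x - mu) = (0, -3).

Step 2 — invert Sigma. det(Sigma) = 15·8 - (-1)² = 119.
  Sigma^{-1} = (1/det) · [[d, -b], [-b, a]] = [[0.0672, 0.0084],
 [0.0084, 0.1261]].

Step 3 — form the quadratic (x - mu)^T · Sigma^{-1} · (x - mu):
  Sigma^{-1} · (x - mu) = (-0.0252, -0.3782).
  (x - mu)^T · [Sigma^{-1} · (x - mu)] = (0)·(-0.0252) + (-3)·(-0.3782) = 1.1345.

Step 4 — take square root: d = √(1.1345) ≈ 1.0651.

d(x, mu) = √(1.1345) ≈ 1.0651


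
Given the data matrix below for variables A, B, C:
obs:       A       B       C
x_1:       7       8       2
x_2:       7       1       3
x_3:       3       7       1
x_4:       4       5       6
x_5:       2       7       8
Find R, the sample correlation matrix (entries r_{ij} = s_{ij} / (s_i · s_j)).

Step 1 — column means:
  mean(A) = (7 + 7 + 3 + 4 + 2) / 5 = 23/5 = 4.6
  mean(B) = (8 + 1 + 7 + 5 + 7) / 5 = 28/5 = 5.6
  mean(C) = (2 + 3 + 1 + 6 + 8) / 5 = 20/5 = 4

Step 2 — sample variances and covariances s[i,j] = (1/(n-1)) · Σ_k (x_{k,i} - mean_i) · (x_{k,j} - mean_j), with n-1 = 4:
  s[A,A] = ((2.4)·(2.4) + (2.4)·(2.4) + (-1.6)·(-1.6) + (-0.6)·(-0.6) + (-2.6)·(-2.6)) / 4 = 21.2/4 = 5.3
  s[A,B] = ((2.4)·(2.4) + (2.4)·(-4.6) + (-1.6)·(1.4) + (-0.6)·(-0.6) + (-2.6)·(1.4)) / 4 = -10.8/4 = -2.7
  s[A,C] = ((2.4)·(-2) + (2.4)·(-1) + (-1.6)·(-3) + (-0.6)·(2) + (-2.6)·(4)) / 4 = -14/4 = -3.5
  s[B,B] = ((2.4)·(2.4) + (-4.6)·(-4.6) + (1.4)·(1.4) + (-0.6)·(-0.6) + (1.4)·(1.4)) / 4 = 31.2/4 = 7.8
  s[B,C] = ((2.4)·(-2) + (-4.6)·(-1) + (1.4)·(-3) + (-0.6)·(2) + (1.4)·(4)) / 4 = 0/4 = 0
  s[C,C] = ((-2)·(-2) + (-1)·(-1) + (-3)·(-3) + (2)·(2) + (4)·(4)) / 4 = 34/4 = 8.5
  Sample standard deviations s_i = √(s[i,i]):
  s(A) = √(5.3) = 2.3022
  s(B) = √(7.8) = 2.7928
  s(C) = √(8.5) = 2.9155

Step 3 — r_{ij} = s_{ij} / (s_i · s_j):
  r[A,A] = 1 (diagonal).
  r[A,B] = -2.7 / (2.3022 · 2.7928) = -2.7 / 6.4296 = -0.4199
  r[A,C] = -3.5 / (2.3022 · 2.9155) = -3.5 / 6.7119 = -0.5215
  r[B,B] = 1 (diagonal).
  r[B,C] = 0 / (2.7928 · 2.9155) = 0 / 8.1425 = 0
  r[C,C] = 1 (diagonal).

R is symmetric with unit diagonal. Assembling:

R = [[1, -0.4199, -0.5215],
 [-0.4199, 1, 0],
 [-0.5215, 0, 1]]


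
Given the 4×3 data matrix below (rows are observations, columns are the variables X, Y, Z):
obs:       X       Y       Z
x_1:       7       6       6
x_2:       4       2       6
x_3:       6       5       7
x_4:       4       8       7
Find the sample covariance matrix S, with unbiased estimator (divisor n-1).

Step 1 — column means:
  mean(X) = (7 + 4 + 6 + 4) / 4 = 21/4 = 5.25
  mean(Y) = (6 + 2 + 5 + 8) / 4 = 21/4 = 5.25
  mean(Z) = (6 + 6 + 7 + 7) / 4 = 26/4 = 6.5

Step 2 — sample covariance S[i,j] = (1/(n-1)) · Σ_k (x_{k,i} - mean_i) · (x_{k,j} - mean_j), with n-1 = 3.
  S[X,X] = ((1.75)·(1.75) + (-1.25)·(-1.25) + (0.75)·(0.75) + (-1.25)·(-1.25)) / 3 = 6.75/3 = 2.25
  S[X,Y] = ((1.75)·(0.75) + (-1.25)·(-3.25) + (0.75)·(-0.25) + (-1.25)·(2.75)) / 3 = 1.75/3 = 0.5833
  S[X,Z] = ((1.75)·(-0.5) + (-1.25)·(-0.5) + (0.75)·(0.5) + (-1.25)·(0.5)) / 3 = -0.5/3 = -0.1667
  S[Y,Y] = ((0.75)·(0.75) + (-3.25)·(-3.25) + (-0.25)·(-0.25) + (2.75)·(2.75)) / 3 = 18.75/3 = 6.25
  S[Y,Z] = ((0.75)·(-0.5) + (-3.25)·(-0.5) + (-0.25)·(0.5) + (2.75)·(0.5)) / 3 = 2.5/3 = 0.8333
  S[Z,Z] = ((-0.5)·(-0.5) + (-0.5)·(-0.5) + (0.5)·(0.5) + (0.5)·(0.5)) / 3 = 1/3 = 0.3333

S is symmetric (S[j,i] = S[i,j]). Assembling:

S = [[2.25, 0.5833, -0.1667],
 [0.5833, 6.25, 0.8333],
 [-0.1667, 0.8333, 0.3333]]


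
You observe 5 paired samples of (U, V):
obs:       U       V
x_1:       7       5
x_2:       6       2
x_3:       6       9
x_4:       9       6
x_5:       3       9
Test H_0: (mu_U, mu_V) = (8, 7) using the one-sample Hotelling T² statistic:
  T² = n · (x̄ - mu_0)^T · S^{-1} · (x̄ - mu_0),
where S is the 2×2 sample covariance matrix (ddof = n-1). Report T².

Step 1 — sample mean vector:
  mean(U) = (7 + 6 + 6 + 9 + 3) / 5 = 31/5 = 6.2
  mean(V) = (5 + 2 + 9 + 6 + 9) / 5 = 31/5 = 6.2
  x̄ = (6.2, 6.2),  deviation x̄ - mu_0 = (6.2, 6.2) - (8, 7) = (-1.8, -0.8).

Step 2 — sample covariance matrix, S[i,j] = (1/(n-1)) · Σ_k (x_{k,i} - mean_i) · (x_{k,j} - mean_j), divisor n-1 = 4:
  S[U,U] = ((0.8)·(0.8) + (-0.2)·(-0.2) + (-0.2)·(-0.2) + (2.8)·(2.8) + (-3.2)·(-3.2)) / 4 = 18.8/4 = 4.7
  S[U,V] = ((0.8)·(-1.2) + (-0.2)·(-4.2) + (-0.2)·(2.8) + (2.8)·(-0.2) + (-3.2)·(2.8)) / 4 = -10.2/4 = -2.55
  S[V,V] = ((-1.2)·(-1.2) + (-4.2)·(-4.2) + (2.8)·(2.8) + (-0.2)·(-0.2) + (2.8)·(2.8)) / 4 = 34.8/4 = 8.7
  S = [[4.7, -2.55],
 [-2.55, 8.7]].

Step 3 — invert S. det(S) = 4.7·8.7 - (-2.55)² = 34.3875.
  S^{-1} = (1/det) · [[d, -b], [-b, a]] = [[0.253, 0.0742],
 [0.0742, 0.1367]].

Step 4 — quadratic form (x̄ - mu_0)^T · S^{-1} · (x̄ - mu_0):
  S^{-1} · (x̄ - mu_0) = (-0.5147, -0.2428),
  (x̄ - mu_0)^T · [...] = (-1.8)·(-0.5147) + (-0.8)·(-0.2428) = 1.1208.

Step 5 — scale by n: T² = 5 · 1.1208 = 5.6038.

T² ≈ 5.6038


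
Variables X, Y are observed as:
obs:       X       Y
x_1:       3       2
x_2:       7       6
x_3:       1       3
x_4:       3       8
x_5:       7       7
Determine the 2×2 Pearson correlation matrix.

Step 1 — column means:
  mean(X) = (3 + 7 + 1 + 3 + 7) / 5 = 21/5 = 4.2
  mean(Y) = (2 + 6 + 3 + 8 + 7) / 5 = 26/5 = 5.2

Step 2 — sample variances and covariances s[i,j] = (1/(n-1)) · Σ_k (x_{k,i} - mean_i) · (x_{k,j} - mean_j), with n-1 = 4:
  s[X,X] = ((-1.2)·(-1.2) + (2.8)·(2.8) + (-3.2)·(-3.2) + (-1.2)·(-1.2) + (2.8)·(2.8)) / 4 = 28.8/4 = 7.2
  s[X,Y] = ((-1.2)·(-3.2) + (2.8)·(0.8) + (-3.2)·(-2.2) + (-1.2)·(2.8) + (2.8)·(1.8)) / 4 = 14.8/4 = 3.7
  s[Y,Y] = ((-3.2)·(-3.2) + (0.8)·(0.8) + (-2.2)·(-2.2) + (2.8)·(2.8) + (1.8)·(1.8)) / 4 = 26.8/4 = 6.7
  Sample standard deviations s_i = √(s[i,i]):
  s(X) = √(7.2) = 2.6833
  s(Y) = √(6.7) = 2.5884

Step 3 — r_{ij} = s_{ij} / (s_i · s_j):
  r[X,X] = 1 (diagonal).
  r[X,Y] = 3.7 / (2.6833 · 2.5884) = 3.7 / 6.9455 = 0.5327
  r[Y,Y] = 1 (diagonal).

R is symmetric with unit diagonal. Assembling:

R = [[1, 0.5327],
 [0.5327, 1]]


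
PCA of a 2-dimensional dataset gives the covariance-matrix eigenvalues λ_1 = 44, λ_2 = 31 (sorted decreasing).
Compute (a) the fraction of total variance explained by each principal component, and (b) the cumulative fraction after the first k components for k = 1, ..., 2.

Step 1 — total variance = trace(Sigma) = Σ λ_i = 44 + 31 = 75.

Step 2 — fraction explained by component i = λ_i / Σ λ:
  PC1: 44/75 = 0.5867
  PC2: 31/75 = 0.4133

Step 3 — cumulative fraction after k components = (λ_1 + ... + λ_k) / Σ λ:
  k = 1: 44/75 = 0.5867
  k = 2: (44 + 31)/75 = 75/75 = 1

Summary (fraction, with percent):

explained: PC1 0.5867 (58.67%), PC2 0.4133 (41.33%);  cumulative: 0.5867, 1


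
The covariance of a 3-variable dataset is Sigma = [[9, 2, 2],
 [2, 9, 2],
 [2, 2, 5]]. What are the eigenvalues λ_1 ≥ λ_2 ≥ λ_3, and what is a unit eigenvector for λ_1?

Step 1 — characteristic polynomial p(λ) = det(λI - Sigma) = λ³ - tr·λ² + c_1·λ - det, where tr = trace, c_1 = sum of the principal 2×2 minors, det = det(Sigma):
  tr = 9 + 9 + 5 = 23,
  c_1 = (9·9 - (2)²) + (9·5 - (2)²) + (9·5 - (2)²) = 77 + 41 + 41 = 159,
  det = 9·(9·5 - (2)²) - (2)·((2)·5 - (2)·(2)) + (2)·((2)·(2) - 9·(2)) = 9·(41) - (2)·(6) + (2)·(-14) = 329.
  So p(λ) = λ³ - 23λ² + 159λ - 329.
Step 2 — look for an integer root (rational root theorem: any rational root is an integer divisor of 329). Testing λ = 7:
  p(7) = 343 - 1127 + 1113 - 329 = 0  ✓
  Dividing out (λ - 7): p(λ) = (λ - 7)(λ² - 16λ + 47).
Step 3 — remaining eigenvalues from the quadratic λ² - 16λ + 47 = 0:
  Δ = 16² - 4·47 = 256 - 188 = 68,  λ = (16 ± √68)/2 = (16 ± 8.2462)/2 ≈ 12.1231 or 3.8769.
  Sorted: λ_1 = 12.1231,  λ_2 = 7,  λ_3 = 3.8769  (check: sum = 23 = tr ✓).

Step 4 — unit eigenvector for λ_1 ≈ 12.1231: v spans the null space of (Sigma - λ_1 I), whose rows are
  r_1 = (-3.1231, 2, 2),  r_2 = (2, -3.1231, 2),  r_3 = (2, 2, -7.1231).
  v is orthogonal to every row, so take v ∝ r_1 × r_2 = ((2)·(2) - (2)·(-3.1231), (2)·(2) - (-3.1231)·(2), (-3.1231)·(-3.1231) - (2)·(2)) ≈ (10.2462, 10.2462, 5.7538).
  Let u = (10.2462, 10.2462, 5.7538).
  ||u|| = √((10.2462)² + (10.2462)² + (5.7538)²) = √(243.0758) ≈ 15.5909,  v_1 = u/||u|| ≈ (0.6572, 0.6572, 0.369) (||v_1|| = 1).

λ_1 = 12.1231,  λ_2 = 7,  λ_3 = 3.8769;  v_1 ≈ (0.6572, 0.6572, 0.369)


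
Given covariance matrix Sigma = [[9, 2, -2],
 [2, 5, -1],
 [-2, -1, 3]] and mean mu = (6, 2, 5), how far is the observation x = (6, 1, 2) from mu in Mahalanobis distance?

Step 1 — centre the observation: (x - mu) = (0, -1, -3).

Step 2 — invert Sigma (cofactor / det for 3×3, or solve directly):
  Sigma^{-1} = [[0.1373, -0.0392, 0.0784],
 [-0.0392, 0.2255, 0.049],
 [0.0784, 0.049, 0.402]].

Step 3 — form the quadratic (x - mu)^T · Sigma^{-1} · (x - mu):
  Sigma^{-1} · (x - mu) = (-0.1961, -0.3725, -1.2549).
  (x - mu)^T · [Sigma^{-1} · (x - mu)] = (0)·(-0.1961) + (-1)·(-0.3725) + (-3)·(-1.2549) = 4.1373.

Step 4 — take square root: d = √(4.1373) ≈ 2.034.

d(x, mu) = √(4.1373) ≈ 2.034


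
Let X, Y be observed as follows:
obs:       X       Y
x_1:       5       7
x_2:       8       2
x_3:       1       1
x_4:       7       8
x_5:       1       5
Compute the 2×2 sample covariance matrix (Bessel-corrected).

Step 1 — column means:
  mean(X) = (5 + 8 + 1 + 7 + 1) / 5 = 22/5 = 4.4
  mean(Y) = (7 + 2 + 1 + 8 + 5) / 5 = 23/5 = 4.6

Step 2 — sample covariance S[i,j] = (1/(n-1)) · Σ_k (x_{k,i} - mean_i) · (x_{k,j} - mean_j), with n-1 = 4.
  S[X,X] = ((0.6)·(0.6) + (3.6)·(3.6) + (-3.4)·(-3.4) + (2.6)·(2.6) + (-3.4)·(-3.4)) / 4 = 43.2/4 = 10.8
  S[X,Y] = ((0.6)·(2.4) + (3.6)·(-2.6) + (-3.4)·(-3.6) + (2.6)·(3.4) + (-3.4)·(0.4)) / 4 = 11.8/4 = 2.95
  S[Y,Y] = ((2.4)·(2.4) + (-2.6)·(-2.6) + (-3.6)·(-3.6) + (3.4)·(3.4) + (0.4)·(0.4)) / 4 = 37.2/4 = 9.3

S is symmetric (S[j,i] = S[i,j]). Assembling:

S = [[10.8, 2.95],
 [2.95, 9.3]]


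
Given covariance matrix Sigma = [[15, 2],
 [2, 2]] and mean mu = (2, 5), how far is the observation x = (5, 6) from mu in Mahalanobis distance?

Step 1 — centre the observation: (x - mu) = (3, 1).

Step 2 — invert Sigma. det(Sigma) = 15·2 - (2)² = 26.
  Sigma^{-1} = (1/det) · [[d, -b], [-b, a]] = [[0.0769, -0.0769],
 [-0.0769, 0.5769]].

Step 3 — form the quadratic (x - mu)^T · Sigma^{-1} · (x - mu):
  Sigma^{-1} · (x - mu) = (0.1538, 0.3462).
  (x - mu)^T · [Sigma^{-1} · (x - mu)] = (3)·(0.1538) + (1)·(0.3462) = 0.8077.

Step 4 — take square root: d = √(0.8077) ≈ 0.8987.

d(x, mu) = √(0.8077) ≈ 0.8987


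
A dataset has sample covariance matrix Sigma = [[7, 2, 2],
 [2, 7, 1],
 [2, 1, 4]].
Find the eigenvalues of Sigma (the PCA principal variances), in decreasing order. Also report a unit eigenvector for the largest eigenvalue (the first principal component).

Step 1 — characteristic polynomial p(λ) = det(λI - Sigma) = λ³ - tr·λ² + c_1·λ - det, where tr = trace, c_1 = sum of the principal 2×2 minors, det = det(Sigma):
  tr = 7 + 7 + 4 = 18,
  c_1 = (7·7 - (2)²) + (7·4 - (2)²) + (7·4 - (1)²) = 45 + 24 + 27 = 96,
  det = 7·(7·4 - (1)²) - (2)·((2)·4 - (1)·(2)) + (2)·((2)·(1) - 7·(2)) = 7·(27) - (2)·(6) + (2)·(-12) = 153.
  So p(λ) = λ³ - 18λ² + 96λ - 153.
Step 2 — look for an integer root (rational root theorem: any rational root is an integer divisor of 153). Testing λ = 3:
  p(3) = 27 - 162 + 288 - 153 = 0  ✓
  Dividing out (λ - 3): p(λ) = (λ - 3)(λ² - 15λ + 51).
Step 3 — remaining eigenvalues from the quadratic λ² - 15λ + 51 = 0:
  Δ = 15² - 4·51 = 225 - 204 = 21,  λ = (15 ± √21)/2 = (15 ± 4.5826)/2 ≈ 9.7913 or 5.2087.
  Sorted: λ_1 = 9.7913,  λ_2 = 5.2087,  λ_3 = 3  (check: sum = 18 = tr ✓).

Step 4 — unit eigenvector for λ_1 ≈ 9.7913: v spans the null space of (Sigma - λ_1 I), whose rows are
  r_1 = (-2.7913, 2, 2),  r_2 = (2, -2.7913, 1),  r_3 = (2, 1, -5.7913).
  v is orthogonal to every row, so take v ∝ r_1 × r_2 = ((2)·(1) - (2)·(-2.7913), (2)·(2) - (-2.7913)·(1), (-2.7913)·(-2.7913) - (2)·(2)) ≈ (7.5826, 6.7913, 3.7913).
  Let u = (7.5826, 6.7913, 3.7913).
  ||u|| = √((7.5826)² + (6.7913)² + (3.7913)²) = √(117.9909) ≈ 10.8624,  v_1 = u/||u|| ≈ (0.6981, 0.6252, 0.349) (||v_1|| = 1).

λ_1 = 9.7913,  λ_2 = 5.2087,  λ_3 = 3;  v_1 ≈ (0.6981, 0.6252, 0.349)


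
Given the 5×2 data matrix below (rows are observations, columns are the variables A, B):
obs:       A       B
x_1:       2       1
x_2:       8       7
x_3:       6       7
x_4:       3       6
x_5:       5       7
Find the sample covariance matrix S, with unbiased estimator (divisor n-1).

Step 1 — column means:
  mean(A) = (2 + 8 + 6 + 3 + 5) / 5 = 24/5 = 4.8
  mean(B) = (1 + 7 + 7 + 6 + 7) / 5 = 28/5 = 5.6

Step 2 — sample covariance S[i,j] = (1/(n-1)) · Σ_k (x_{k,i} - mean_i) · (x_{k,j} - mean_j), with n-1 = 4.
  S[A,A] = ((-2.8)·(-2.8) + (3.2)·(3.2) + (1.2)·(1.2) + (-1.8)·(-1.8) + (0.2)·(0.2)) / 4 = 22.8/4 = 5.7
  S[A,B] = ((-2.8)·(-4.6) + (3.2)·(1.4) + (1.2)·(1.4) + (-1.8)·(0.4) + (0.2)·(1.4)) / 4 = 18.6/4 = 4.65
  S[B,B] = ((-4.6)·(-4.6) + (1.4)·(1.4) + (1.4)·(1.4) + (0.4)·(0.4) + (1.4)·(1.4)) / 4 = 27.2/4 = 6.8

S is symmetric (S[j,i] = S[i,j]). Assembling:

S = [[5.7, 4.65],
 [4.65, 6.8]]


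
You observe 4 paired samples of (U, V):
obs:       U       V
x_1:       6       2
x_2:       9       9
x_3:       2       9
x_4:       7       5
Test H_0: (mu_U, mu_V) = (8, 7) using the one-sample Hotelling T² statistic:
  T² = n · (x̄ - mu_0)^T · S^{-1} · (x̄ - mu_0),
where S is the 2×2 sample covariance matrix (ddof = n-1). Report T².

Step 1 — sample mean vector:
  mean(U) = (6 + 9 + 2 + 7) / 4 = 24/4 = 6
  mean(V) = (2 + 9 + 9 + 5) / 4 = 25/4 = 6.25
  x̄ = (6, 6.25),  deviation x̄ - mu_0 = (6, 6.25) - (8, 7) = (-2, -0.75).

Step 2 — sample covariance matrix, S[i,j] = (1/(n-1)) · Σ_k (x_{k,i} - mean_i) · (x_{k,j} - mean_j), divisor n-1 = 3:
  S[U,U] = ((0)·(0) + (3)·(3) + (-4)·(-4) + (1)·(1)) / 3 = 26/3 = 8.6667
  S[U,V] = ((0)·(-4.25) + (3)·(2.75) + (-4)·(2.75) + (1)·(-1.25)) / 3 = -4/3 = -1.3333
  S[V,V] = ((-4.25)·(-4.25) + (2.75)·(2.75) + (2.75)·(2.75) + (-1.25)·(-1.25)) / 3 = 34.75/3 = 11.5833
  S = [[8.6667, -1.3333],
 [-1.3333, 11.5833]].

Step 3 — invert S. det(S) = 8.6667·11.5833 - (-1.3333)² = 98.6111.
  S^{-1} = (1/det) · [[d, -b], [-b, a]] = [[0.1175, 0.0135],
 [0.0135, 0.0879]].

Step 4 — quadratic form (x̄ - mu_0)^T · S^{-1} · (x̄ - mu_0):
  S^{-1} · (x̄ - mu_0) = (-0.2451, -0.093),
  (x̄ - mu_0)^T · [...] = (-2)·(-0.2451) + (-0.75)·(-0.093) = 0.5599.

Step 5 — scale by n: T² = 4 · 0.5599 = 2.2394.

T² ≈ 2.2394


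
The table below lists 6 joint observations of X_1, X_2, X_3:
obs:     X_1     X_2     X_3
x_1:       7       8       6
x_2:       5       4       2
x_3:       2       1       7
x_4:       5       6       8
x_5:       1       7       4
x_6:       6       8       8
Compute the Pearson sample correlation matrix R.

Step 1 — column means:
  mean(X_1) = (7 + 5 + 2 + 5 + 1 + 6) / 6 = 26/6 = 4.3333
  mean(X_2) = (8 + 4 + 1 + 6 + 7 + 8) / 6 = 34/6 = 5.6667
  mean(X_3) = (6 + 2 + 7 + 8 + 4 + 8) / 6 = 35/6 = 5.8333

Step 2 — sample variances and covariances s[i,j] = (1/(n-1)) · Σ_k (x_{k,i} - mean_i) · (x_{k,j} - mean_j), with n-1 = 5:
  s[X_1,X_1] = ((2.6667)·(2.6667) + (0.6667)·(0.6667) + (-2.3333)·(-2.3333) + (0.6667)·(0.6667) + (-3.3333)·(-3.3333) + (1.6667)·(1.6667)) / 5 = 27.3333/5 = 5.4667
  s[X_1,X_2] = ((2.6667)·(2.3333) + (0.6667)·(-1.6667) + (-2.3333)·(-4.6667) + (0.6667)·(0.3333) + (-3.3333)·(1.3333) + (1.6667)·(2.3333)) / 5 = 15.6667/5 = 3.1333
  s[X_1,X_3] = ((2.6667)·(0.1667) + (0.6667)·(-3.8333) + (-2.3333)·(1.1667) + (0.6667)·(2.1667) + (-3.3333)·(-1.8333) + (1.6667)·(2.1667)) / 5 = 6.3333/5 = 1.2667
  s[X_2,X_2] = ((2.3333)·(2.3333) + (-1.6667)·(-1.6667) + (-4.6667)·(-4.6667) + (0.3333)·(0.3333) + (1.3333)·(1.3333) + (2.3333)·(2.3333)) / 5 = 37.3333/5 = 7.4667
  s[X_2,X_3] = ((2.3333)·(0.1667) + (-1.6667)·(-3.8333) + (-4.6667)·(1.1667) + (0.3333)·(2.1667) + (1.3333)·(-1.8333) + (2.3333)·(2.1667)) / 5 = 4.6667/5 = 0.9333
  s[X_3,X_3] = ((0.1667)·(0.1667) + (-3.8333)·(-3.8333) + (1.1667)·(1.1667) + (2.1667)·(2.1667) + (-1.8333)·(-1.8333) + (2.1667)·(2.1667)) / 5 = 28.8333/5 = 5.7667
  Sample standard deviations s_i = √(s[i,i]):
  s(X_1) = √(5.4667) = 2.3381
  s(X_2) = √(7.4667) = 2.7325
  s(X_3) = √(5.7667) = 2.4014

Step 3 — r_{ij} = s_{ij} / (s_i · s_j):
  r[X_1,X_1] = 1 (diagonal).
  r[X_1,X_2] = 3.1333 / (2.3381 · 2.7325) = 3.1333 / 6.3889 = 0.4904
  r[X_1,X_3] = 1.2667 / (2.3381 · 2.4014) = 1.2667 / 5.6147 = 0.2256
  r[X_2,X_2] = 1 (diagonal).
  r[X_2,X_3] = 0.9333 / (2.7325 · 2.4014) = 0.9333 / 6.5618 = 0.1422
  r[X_3,X_3] = 1 (diagonal).

R is symmetric with unit diagonal. Assembling:

R = [[1, 0.4904, 0.2256],
 [0.4904, 1, 0.1422],
 [0.2256, 0.1422, 1]]


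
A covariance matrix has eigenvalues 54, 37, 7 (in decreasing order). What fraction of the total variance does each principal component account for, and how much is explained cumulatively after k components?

Step 1 — total variance = trace(Sigma) = Σ λ_i = 54 + 37 + 7 = 98.

Step 2 — fraction explained by component i = λ_i / Σ λ:
  PC1: 54/98 = 0.551
  PC2: 37/98 = 0.3776
  PC3: 7/98 = 0.0714

Step 3 — cumulative fraction after k components = (λ_1 + ... + λ_k) / Σ λ:
  k = 1: 54/98 = 0.551
  k = 2: (54 + 37)/98 = 91/98 = 0.9286
  k = 3: (54 + 37 + 7)/98 = 98/98 = 1

Summary (fraction, with percent):

explained: PC1 0.551 (55.1%), PC2 0.3776 (37.76%), PC3 0.0714 (7.14%);  cumulative: 0.551, 0.9286, 1


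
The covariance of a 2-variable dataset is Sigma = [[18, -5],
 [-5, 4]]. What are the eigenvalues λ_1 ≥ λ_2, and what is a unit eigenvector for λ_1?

Step 1 — characteristic polynomial of 2×2 Sigma:
  det(Sigma - λI) = λ² - trace · λ + det = 0.
  trace = 18 + 4 = 22, det = 18·4 - (-5)² = 47.
Step 2 — discriminant:
  Δ = trace² - 4·det = 484 - 188 = 296.
Step 3 — eigenvalues:
  λ = (trace ± √Δ)/2 = (22 ± 17.2047)/2,
  λ_1 = 19.6023,  λ_2 = 2.3977.

Step 4 — unit eigenvector for λ_1: solve (Sigma - λ_1 I)v = 0. First row:
  (18 - 19.6023)·v_x + (-5)·v_y = 0, i.e. (-1.6023)·v_x + (-5)·v_y = 0,
  so v ∝ (b, λ_1 - a) = (-5, 1.6023); multiply by -1 so the first entry is positive: u = (5, -1.6023).
  ||u|| = √((5)² + (-1.6023)²) = √(27.5674) ≈ 5.2505,
  v_1 = u/||u|| ≈ (0.9523, -0.3052) (||v_1|| = 1).

λ_1 = 19.6023,  λ_2 = 2.3977;  v_1 ≈ (0.9523, -0.3052)


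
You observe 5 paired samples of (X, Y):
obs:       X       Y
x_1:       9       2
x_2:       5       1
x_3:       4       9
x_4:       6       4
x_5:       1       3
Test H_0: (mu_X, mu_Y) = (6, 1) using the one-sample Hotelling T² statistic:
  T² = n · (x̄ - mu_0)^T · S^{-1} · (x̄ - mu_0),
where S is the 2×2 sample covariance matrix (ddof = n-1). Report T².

Step 1 — sample mean vector:
  mean(X) = (9 + 5 + 4 + 6 + 1) / 5 = 25/5 = 5
  mean(Y) = (2 + 1 + 9 + 4 + 3) / 5 = 19/5 = 3.8
  x̄ = (5, 3.8),  deviation x̄ - mu_0 = (5, 3.8) - (6, 1) = (-1, 2.8).

Step 2 — sample covariance matrix, S[i,j] = (1/(n-1)) · Σ_k (x_{k,i} - mean_i) · (x_{k,j} - mean_j), divisor n-1 = 4:
  S[X,X] = ((4)·(4) + (0)·(0) + (-1)·(-1) + (1)·(1) + (-4)·(-4)) / 4 = 34/4 = 8.5
  S[X,Y] = ((4)·(-1.8) + (0)·(-2.8) + (-1)·(5.2) + (1)·(0.2) + (-4)·(-0.8)) / 4 = -9/4 = -2.25
  S[Y,Y] = ((-1.8)·(-1.8) + (-2.8)·(-2.8) + (5.2)·(5.2) + (0.2)·(0.2) + (-0.8)·(-0.8)) / 4 = 38.8/4 = 9.7
  S = [[8.5, -2.25],
 [-2.25, 9.7]].

Step 3 — invert S. det(S) = 8.5·9.7 - (-2.25)² = 77.3875.
  S^{-1} = (1/det) · [[d, -b], [-b, a]] = [[0.1253, 0.0291],
 [0.0291, 0.1098]].

Step 4 — quadratic form (x̄ - mu_0)^T · S^{-1} · (x̄ - mu_0):
  S^{-1} · (x̄ - mu_0) = (-0.0439, 0.2785),
  (x̄ - mu_0)^T · [...] = (-1)·(-0.0439) + (2.8)·(0.2785) = 0.8236.

Step 5 — scale by n: T² = 5 · 0.8236 = 4.1182.

T² ≈ 4.1182


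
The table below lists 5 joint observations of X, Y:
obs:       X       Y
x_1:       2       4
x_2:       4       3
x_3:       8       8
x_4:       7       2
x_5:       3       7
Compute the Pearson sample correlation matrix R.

Step 1 — column means:
  mean(X) = (2 + 4 + 8 + 7 + 3) / 5 = 24/5 = 4.8
  mean(Y) = (4 + 3 + 8 + 2 + 7) / 5 = 24/5 = 4.8

Step 2 — sample variances and covariances s[i,j] = (1/(n-1)) · Σ_k (x_{k,i} - mean_i) · (x_{k,j} - mean_j), with n-1 = 4:
  s[X,X] = ((-2.8)·(-2.8) + (-0.8)·(-0.8) + (3.2)·(3.2) + (2.2)·(2.2) + (-1.8)·(-1.8)) / 4 = 26.8/4 = 6.7
  s[X,Y] = ((-2.8)·(-0.8) + (-0.8)·(-1.8) + (3.2)·(3.2) + (2.2)·(-2.8) + (-1.8)·(2.2)) / 4 = 3.8/4 = 0.95
  s[Y,Y] = ((-0.8)·(-0.8) + (-1.8)·(-1.8) + (3.2)·(3.2) + (-2.8)·(-2.8) + (2.2)·(2.2)) / 4 = 26.8/4 = 6.7
  Sample standard deviations s_i = √(s[i,i]):
  s(X) = √(6.7) = 2.5884
  s(Y) = √(6.7) = 2.5884

Step 3 — r_{ij} = s_{ij} / (s_i · s_j):
  r[X,X] = 1 (diagonal).
  r[X,Y] = 0.95 / (2.5884 · 2.5884) = 0.95 / 6.7 = 0.1418
  r[Y,Y] = 1 (diagonal).

R is symmetric with unit diagonal. Assembling:

R = [[1, 0.1418],
 [0.1418, 1]]


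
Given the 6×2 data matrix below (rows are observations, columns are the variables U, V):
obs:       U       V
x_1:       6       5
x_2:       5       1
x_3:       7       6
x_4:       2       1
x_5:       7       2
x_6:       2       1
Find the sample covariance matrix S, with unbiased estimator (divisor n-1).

Step 1 — column means:
  mean(U) = (6 + 5 + 7 + 2 + 7 + 2) / 6 = 29/6 = 4.8333
  mean(V) = (5 + 1 + 6 + 1 + 2 + 1) / 6 = 16/6 = 2.6667

Step 2 — sample covariance S[i,j] = (1/(n-1)) · Σ_k (x_{k,i} - mean_i) · (x_{k,j} - mean_j), with n-1 = 5.
  S[U,U] = ((1.1667)·(1.1667) + (0.1667)·(0.1667) + (2.1667)·(2.1667) + (-2.8333)·(-2.8333) + (2.1667)·(2.1667) + (-2.8333)·(-2.8333)) / 5 = 26.8333/5 = 5.3667
  S[U,V] = ((1.1667)·(2.3333) + (0.1667)·(-1.6667) + (2.1667)·(3.3333) + (-2.8333)·(-1.6667) + (2.1667)·(-0.6667) + (-2.8333)·(-1.6667)) / 5 = 17.6667/5 = 3.5333
  S[V,V] = ((2.3333)·(2.3333) + (-1.6667)·(-1.6667) + (3.3333)·(3.3333) + (-1.6667)·(-1.6667) + (-0.6667)·(-0.6667) + (-1.6667)·(-1.6667)) / 5 = 25.3333/5 = 5.0667

S is symmetric (S[j,i] = S[i,j]). Assembling:

S = [[5.3667, 3.5333],
 [3.5333, 5.0667]]


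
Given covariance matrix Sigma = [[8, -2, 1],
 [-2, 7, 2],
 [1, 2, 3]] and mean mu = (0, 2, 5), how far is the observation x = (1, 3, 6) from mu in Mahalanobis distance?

Step 1 — centre the observation: (x - mu) = (1, 1, 1).

Step 2 — invert Sigma (cofactor / det for 3×3, or solve directly):
  Sigma^{-1} = [[0.156, 0.0734, -0.1009],
 [0.0734, 0.211, -0.1651],
 [-0.1009, -0.1651, 0.4771]].

Step 3 — form the quadratic (x - mu)^T · Sigma^{-1} · (x - mu):
  Sigma^{-1} · (x - mu) = (0.1284, 0.1193, 0.211).
  (x - mu)^T · [Sigma^{-1} · (x - mu)] = (1)·(0.1284) + (1)·(0.1193) + (1)·(0.211) = 0.4587.

Step 4 — take square root: d = √(0.4587) ≈ 0.6773.

d(x, mu) = √(0.4587) ≈ 0.6773
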